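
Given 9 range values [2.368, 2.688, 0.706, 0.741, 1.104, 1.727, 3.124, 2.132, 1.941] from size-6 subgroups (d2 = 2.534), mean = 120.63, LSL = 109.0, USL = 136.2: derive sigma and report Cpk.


R_bar = (2.368 + 2.688 + 0.706 + 0.741 + 1.104 + 1.727 + 3.124 + 2.132 + 1.941) / 9 = 1.8367778
sigma = R_bar / d2 = 1.8367778 / 2.534 = 0.72485312
Cp = (USL - LSL)/(6*sigma) = (136.2 - 109.0)/(6*0.72485312) = 6.2541
Cpu = (136.2 - 120.63)/(3*0.72485312) = 7.1601
Cpl = (120.63 - 109.0)/(3*0.72485312) = 5.3482
Cpk = min(Cpu, Cpl) = 5.3482

5.3482


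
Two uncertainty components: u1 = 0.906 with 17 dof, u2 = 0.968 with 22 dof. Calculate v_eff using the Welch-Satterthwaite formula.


uc = sqrt(u1^2 + u2^2) = sqrt(0.906^2 + 0.968^2) = 1.3258431
v_eff = uc^4 / (u1^4/v1 + u2^4/v2)
= 1.3258431^4 / (0.906^4/17 + 0.968^4/22)
= 3.0900715 / 0.079543358
v_eff = 38.8476

38.8476


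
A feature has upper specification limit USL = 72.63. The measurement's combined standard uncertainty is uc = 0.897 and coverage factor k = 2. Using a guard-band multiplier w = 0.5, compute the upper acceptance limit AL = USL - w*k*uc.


U = k * uc = 2 * 0.897 = 1.794
guard band g = w * U = 0.5 * 1.794 = 0.897
AL = USL - g = 72.63 - 0.897
AL = 71.7330

71.7330


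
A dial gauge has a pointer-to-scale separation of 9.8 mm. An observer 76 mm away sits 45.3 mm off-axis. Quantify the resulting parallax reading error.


error = h * offset / d
= 9.8 * 45.3 / 76
= 5.8413

5.8413


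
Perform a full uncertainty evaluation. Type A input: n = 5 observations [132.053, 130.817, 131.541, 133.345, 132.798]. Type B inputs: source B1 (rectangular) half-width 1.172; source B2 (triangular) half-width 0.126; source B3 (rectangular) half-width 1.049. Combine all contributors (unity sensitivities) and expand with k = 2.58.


mean = (132.053 + 130.817 + 131.541 + 133.345 + 132.798) / 5 = 132.1108
s = sqrt(sum((x - mean)^2)/(n-1)) = 0.99967805
u_A = s / sqrt(n) = 0.99967805 / sqrt(5) = 0.44706962
u_B1 = 1.172 / sqrt(3) = 0.67665452
u_B2 = 0.126 / sqrt(6) = 0.051439285
u_B3 = 1.049 / sqrt(3) = 0.60564043
uc = sqrt(0.44706962^2 + 0.67665452^2 + 0.051439285^2 + 0.60564043^2) = 1.0134984
U = k * uc = 2.58 * 1.0134984
U = 2.6148

2.6148


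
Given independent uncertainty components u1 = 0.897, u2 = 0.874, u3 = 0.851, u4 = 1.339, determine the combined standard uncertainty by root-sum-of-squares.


uc = sqrt(0.897^2 + 0.874^2 + 0.851^2 + 1.339^2)
uc = sqrt(4.085607)
uc = 2.0213

2.0213


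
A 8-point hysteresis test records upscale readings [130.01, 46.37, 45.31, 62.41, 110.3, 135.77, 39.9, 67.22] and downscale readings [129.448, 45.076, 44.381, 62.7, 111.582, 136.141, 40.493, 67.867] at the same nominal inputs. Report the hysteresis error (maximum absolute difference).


|130.01 - 129.448| = 0.5620
|46.37 - 45.076| = 1.2940
|45.31 - 44.381| = 0.9290
|62.41 - 62.7| = 0.2900
|110.3 - 111.582| = 1.2820
|135.77 - 136.141| = 0.3710
|39.9 - 40.493| = 0.5930
|67.22 - 67.867| = 0.6470
hysteresis = max(diffs) = 1.2940

1.2940


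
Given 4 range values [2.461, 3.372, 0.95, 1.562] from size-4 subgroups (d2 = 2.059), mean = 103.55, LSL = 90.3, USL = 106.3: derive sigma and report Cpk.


R_bar = (2.461 + 3.372 + 0.95 + 1.562) / 4 = 2.08625
sigma = R_bar / d2 = 2.08625 / 2.059 = 1.0132346
Cp = (USL - LSL)/(6*sigma) = (106.3 - 90.3)/(6*1.0132346) = 2.6318
Cpu = (106.3 - 103.55)/(3*1.0132346) = 0.9047
Cpl = (103.55 - 90.3)/(3*1.0132346) = 4.3590
Cpk = min(Cpu, Cpl) = 0.9047

0.9047


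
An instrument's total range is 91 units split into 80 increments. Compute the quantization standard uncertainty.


resolution = range / divisions
resolution = 91 / 80 = 1.1375
u_res = resolution / (2*sqrt(3))
u_res = 1.1375 / 3.4641016
u_res = 0.3284

0.3284


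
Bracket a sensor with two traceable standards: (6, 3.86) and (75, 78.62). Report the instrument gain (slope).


slope = (y2 - y1) / (x2 - x1)
= (78.62 - 3.86) / (75 - 6)
= 74.7600 / 69
= 1.0835

1.0835


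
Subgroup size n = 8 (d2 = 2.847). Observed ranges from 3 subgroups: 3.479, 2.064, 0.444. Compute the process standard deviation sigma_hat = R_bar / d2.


R_bar = (3.479 + 2.064 + 0.444) / 3
R_bar = 5.987 / 3 = 1.9956667
sigma_hat = R_bar / d2 = 1.9956667 / 2.847 = 0.7010

0.7010


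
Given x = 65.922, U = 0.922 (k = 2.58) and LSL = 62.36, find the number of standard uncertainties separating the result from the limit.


u = U / k = 0.922 / 2.58 = 0.35736434
margin = |LSL - x| = |62.36 - 65.922| = 3.562
z = margin / u = 3.562 / 0.35736434
z = 9.9674

9.9674


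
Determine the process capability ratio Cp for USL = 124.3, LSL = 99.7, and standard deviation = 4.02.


Cp = (USL - LSL) / (6 * sigma)
= (124.3 - 99.7) / (6 * 4.02)
= 24.6000 / 24.1200
= 1.0199

1.0199


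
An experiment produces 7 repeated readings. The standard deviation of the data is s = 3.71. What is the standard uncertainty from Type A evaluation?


u_A = s / sqrt(n)
u_A = 3.71 / sqrt(7)
u_A = 3.71 / 2.6457513
u_A = 1.4022

1.4022


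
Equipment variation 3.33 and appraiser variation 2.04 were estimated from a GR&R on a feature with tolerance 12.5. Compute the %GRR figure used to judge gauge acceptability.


GRR = sqrt(EV^2 + AV^2) = sqrt(3.33^2 + 2.04^2) = 3.9051889
%GRR = GRR / tol * 100 = 3.9051889 / 12.5 * 100
%GRR = 31.2415

31.2415


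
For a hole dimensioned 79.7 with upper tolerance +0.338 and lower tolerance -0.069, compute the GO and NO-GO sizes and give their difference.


GO = nominal - lower_tol (smallest hole = maximum material condition)
GO = 79.7 - 0.069 = 79.631
NO-GO = nominal + upper_tol (largest hole = least material condition)
NO-GO = 79.7 + 0.338 = 80.038
spread = NO-GO - GO = 80.038 - 79.631 = 0.4070

0.4070


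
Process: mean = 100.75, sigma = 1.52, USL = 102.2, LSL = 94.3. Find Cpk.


Cpu = (USL - mean) / (3*sigma) = (102.2 - 100.75) / (3*1.52) = 0.3180
Cpl = (mean - LSL) / (3*sigma) = (100.75 - 94.3) / (3*1.52) = 1.4145
Cpk = min(Cpu, Cpl) = 0.3180

0.3180


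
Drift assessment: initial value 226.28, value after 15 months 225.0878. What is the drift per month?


rate = (v2 - v1) / months
= (225.0878 - 226.28) / 15
= -1.1922 / 15
= -0.0795

-0.0795


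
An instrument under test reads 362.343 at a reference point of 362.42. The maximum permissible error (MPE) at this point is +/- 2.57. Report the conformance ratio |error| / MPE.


e = indication - reference = 362.343 - 362.42 = -0.0770
|e| = 0.0770
ratio = |e| / MPE = 0.0770 / 2.57
ratio = 0.0300

0.0300


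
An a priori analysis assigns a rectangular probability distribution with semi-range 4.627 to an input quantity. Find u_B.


u_B = half_width / sqrt(3)
u_B = 4.627 / 1.7320508
u_B = 2.6714

2.6714


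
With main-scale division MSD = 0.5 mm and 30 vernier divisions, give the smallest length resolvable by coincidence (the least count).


LC = MSD / n_div
= 0.5 / 30
= 0.0167

0.0167


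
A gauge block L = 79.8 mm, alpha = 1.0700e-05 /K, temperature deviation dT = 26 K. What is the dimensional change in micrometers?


dL = L * alpha * dT
= 79.8 * 1.0700e-05 * 26
= 0.0222004 mm
dL_um = 0.0222004 * 1000 = 22.2004 um

22.2004


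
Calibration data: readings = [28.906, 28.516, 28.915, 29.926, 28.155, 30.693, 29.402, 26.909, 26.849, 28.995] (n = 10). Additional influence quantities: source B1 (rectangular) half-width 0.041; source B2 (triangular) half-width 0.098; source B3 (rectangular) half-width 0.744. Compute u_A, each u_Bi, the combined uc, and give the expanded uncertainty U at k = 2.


mean = (28.906 + 28.516 + 28.915 + 29.926 + 28.155 + 30.693 + 29.402 + 26.909 + 26.849 + 28.995) / 10 = 28.7266
s = sqrt(sum((x - mean)^2)/(n-1)) = 1.206524
u_A = s / sqrt(n) = 1.206524 / sqrt(10) = 0.38153639
u_B1 = 0.041 / sqrt(3) = 0.023671361
u_B2 = 0.098 / sqrt(6) = 0.040008332
u_B3 = 0.744 / sqrt(3) = 0.4295486
uc = sqrt(0.38153639^2 + 0.023671361^2 + 0.040008332^2 + 0.4295486^2) = 0.57640525
U = k * uc = 2 * 0.57640525
U = 1.1528

1.1528


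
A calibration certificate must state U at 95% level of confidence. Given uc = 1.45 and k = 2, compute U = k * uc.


U = k * uc
U = 2 * 1.45
U = 2.9000

2.9000


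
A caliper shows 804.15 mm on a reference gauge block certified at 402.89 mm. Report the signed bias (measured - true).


Systematic error = measured - true
= 804.15 - 402.89
= 401.2600

401.2600


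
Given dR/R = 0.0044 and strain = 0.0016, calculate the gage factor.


GF = (dR/R) / epsilon
= 0.0044 / 0.0016
= 2.7500

2.7500


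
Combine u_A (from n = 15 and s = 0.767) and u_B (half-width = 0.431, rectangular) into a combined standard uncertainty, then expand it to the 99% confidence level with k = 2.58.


u_A = s / sqrt(n) = 0.767 / sqrt(15) = 0.19803855
u_B = half_width / sqrt(3) = 0.431 / sqrt(3) = 0.24883797
uc = sqrt(u_A^2 + u_B^2) = sqrt(0.19803855^2 + 0.24883797^2) = 0.31802453
U = k * uc = 2.58 * 0.31802453
U = 0.8205

0.8205


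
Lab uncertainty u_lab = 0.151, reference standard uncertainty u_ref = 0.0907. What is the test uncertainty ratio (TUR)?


TUR = u_lab / u_ref
= 0.151 / 0.0907
= 1.6648

1.6648


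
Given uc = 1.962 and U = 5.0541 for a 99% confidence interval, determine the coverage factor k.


k = U / uc
k = 5.0541 / 1.962
k = 2.576

2.576


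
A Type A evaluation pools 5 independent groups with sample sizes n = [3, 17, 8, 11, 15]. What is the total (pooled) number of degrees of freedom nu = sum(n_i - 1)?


nu = sum_i (n_i - 1)
nu = ((3 - 1) + (17 - 1) + (8 - 1) + (11 - 1) + (15 - 1))
nu = 2 + 16 + 7 + 10 + 14
nu = 49

49


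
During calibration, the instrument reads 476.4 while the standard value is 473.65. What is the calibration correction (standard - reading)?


Correction = standard - reading
= 473.65 - 476.4
= -2.7500

-2.7500


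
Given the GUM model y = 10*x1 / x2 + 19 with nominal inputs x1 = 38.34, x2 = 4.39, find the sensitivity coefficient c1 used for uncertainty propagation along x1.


y = 10*x1 / x2 + 19
dy/dx1 = 10/x2
Evaluate at x2 = 4.39: c1 = 10 / 4.39
c1 = 2.2779

2.2779


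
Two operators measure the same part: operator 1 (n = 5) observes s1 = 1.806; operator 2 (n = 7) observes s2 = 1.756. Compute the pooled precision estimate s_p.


s_p = sqrt(((n1-1)*s1^2 + (n2-1)*s2^2) / (n1+n2-2))
numerator = (5-1)*1.806^2 + (7-1)*1.756^2 = 13.046544 + 18.501216 = 31.54776
denominator = 5 + 7 - 2 = 10
s_p^2 = 31.54776 / 10 = 3.154776
s_p = sqrt(3.154776) = 1.7762

1.7762


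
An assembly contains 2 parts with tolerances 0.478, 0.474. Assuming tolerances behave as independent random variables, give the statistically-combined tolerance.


RSS = sqrt(0.478^2 + 0.474^2)
= sqrt(0.45316)
= 0.6732

0.6732


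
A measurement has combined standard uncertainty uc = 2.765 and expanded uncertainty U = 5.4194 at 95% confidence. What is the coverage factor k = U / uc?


k = U / uc
k = 5.4194 / 2.765
k = 1.96

1.96


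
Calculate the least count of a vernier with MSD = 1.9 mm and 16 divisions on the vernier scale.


LC = MSD / n_div
= 1.9 / 16
= 0.1187

0.1187


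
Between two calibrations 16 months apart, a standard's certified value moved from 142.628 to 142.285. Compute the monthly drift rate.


rate = (v2 - v1) / months
= (142.285 - 142.628) / 16
= -0.3430 / 16
= -0.0214

-0.0214


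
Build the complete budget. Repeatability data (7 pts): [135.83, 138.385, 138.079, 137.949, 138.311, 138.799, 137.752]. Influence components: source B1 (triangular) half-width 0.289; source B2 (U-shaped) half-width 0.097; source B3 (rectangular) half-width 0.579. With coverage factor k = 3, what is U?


mean = (135.83 + 138.385 + 138.079 + 137.949 + 138.311 + 138.799 + 137.752) / 7 = 137.8721429
s = sqrt(sum((x - mean)^2)/(n-1)) = 0.96160984
u_A = s / sqrt(n) = 0.96160984 / sqrt(7) = 0.36345436
u_B1 = 0.289 / sqrt(6) = 0.11798376
u_B2 = 0.097 / sqrt(2) = 0.068589358
u_B3 = 0.579 / sqrt(3) = 0.33428581
uc = sqrt(0.36345436^2 + 0.11798376^2 + 0.068589358^2 + 0.33428581^2) = 0.51231898
U = k * uc = 3 * 0.51231898
U = 1.5370

1.5370


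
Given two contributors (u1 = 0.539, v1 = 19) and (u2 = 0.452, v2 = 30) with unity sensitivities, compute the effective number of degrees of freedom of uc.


uc = sqrt(u1^2 + u2^2) = sqrt(0.539^2 + 0.452^2) = 0.70343799
v_eff = uc^4 / (u1^4/v1 + u2^4/v2)
= 0.70343799^4 / (0.539^4/19 + 0.452^4/30)
= 0.24485179 / 0.0058335718
v_eff = 41.9729

41.9729


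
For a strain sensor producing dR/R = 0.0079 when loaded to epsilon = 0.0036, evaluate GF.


GF = (dR/R) / epsilon
= 0.0079 / 0.0036
= 2.1944

2.1944


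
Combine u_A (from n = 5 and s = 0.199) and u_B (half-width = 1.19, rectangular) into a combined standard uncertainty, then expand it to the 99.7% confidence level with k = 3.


u_A = s / sqrt(n) = 0.199 / sqrt(5) = 0.088995506
u_B = half_width / sqrt(3) = 1.19 / sqrt(3) = 0.68704682
uc = sqrt(u_A^2 + u_B^2) = sqrt(0.088995506^2 + 0.68704682^2) = 0.69278679
U = k * uc = 3 * 0.69278679
U = 2.0784

2.0784


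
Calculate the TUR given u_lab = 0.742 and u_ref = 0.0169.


TUR = u_lab / u_ref
= 0.742 / 0.0169
= 43.9053

43.9053


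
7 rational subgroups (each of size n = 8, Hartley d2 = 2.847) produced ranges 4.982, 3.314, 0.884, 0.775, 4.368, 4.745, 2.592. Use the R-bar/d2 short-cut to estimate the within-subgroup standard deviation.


R_bar = (4.982 + 3.314 + 0.884 + 0.775 + 4.368 + 4.745 + 2.592) / 7
R_bar = 21.66 / 7 = 3.0942857
sigma_hat = R_bar / d2 = 3.0942857 / 2.847 = 1.0869

1.0869


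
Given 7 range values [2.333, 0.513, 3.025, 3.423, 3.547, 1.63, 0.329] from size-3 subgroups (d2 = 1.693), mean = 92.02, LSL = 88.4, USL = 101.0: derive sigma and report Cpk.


R_bar = (2.333 + 0.513 + 3.025 + 3.423 + 3.547 + 1.63 + 0.329) / 7 = 2.1142857
sigma = R_bar / d2 = 2.1142857 / 1.693 = 1.2488398
Cp = (USL - LSL)/(6*sigma) = (101.0 - 88.4)/(6*1.2488398) = 1.6816
Cpu = (101.0 - 92.02)/(3*1.2488398) = 2.3969
Cpl = (92.02 - 88.4)/(3*1.2488398) = 0.9662
Cpk = min(Cpu, Cpl) = 0.9662

0.9662


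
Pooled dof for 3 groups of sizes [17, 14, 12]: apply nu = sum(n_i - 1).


nu = sum_i (n_i - 1)
nu = ((17 - 1) + (14 - 1) + (12 - 1))
nu = 16 + 13 + 11
nu = 40

40


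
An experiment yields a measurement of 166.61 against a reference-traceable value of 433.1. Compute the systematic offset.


Systematic error = measured - true
= 166.61 - 433.1
= -266.4900

-266.4900


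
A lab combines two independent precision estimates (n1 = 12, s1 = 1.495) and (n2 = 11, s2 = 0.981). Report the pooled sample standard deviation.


s_p = sqrt(((n1-1)*s1^2 + (n2-1)*s2^2) / (n1+n2-2))
numerator = (12-1)*1.495^2 + (11-1)*0.981^2 = 24.585275 + 9.62361 = 34.208885
denominator = 12 + 11 - 2 = 21
s_p^2 = 34.208885 / 21 = 1.6289945
s_p = sqrt(1.6289945) = 1.2763

1.2763


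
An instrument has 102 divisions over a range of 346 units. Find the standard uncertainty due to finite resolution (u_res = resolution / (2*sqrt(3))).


resolution = range / divisions
resolution = 346 / 102 = 3.3921569
u_res = resolution / (2*sqrt(3))
u_res = 3.3921569 / 3.4641016
u_res = 0.9792

0.9792


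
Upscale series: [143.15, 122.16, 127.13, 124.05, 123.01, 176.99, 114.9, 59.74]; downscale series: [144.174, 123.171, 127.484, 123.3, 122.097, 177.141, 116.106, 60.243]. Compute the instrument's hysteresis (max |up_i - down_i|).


|143.15 - 144.174| = 1.0240
|122.16 - 123.171| = 1.0110
|127.13 - 127.484| = 0.3540
|124.05 - 123.3| = 0.7500
|123.01 - 122.097| = 0.9130
|176.99 - 177.141| = 0.1510
|114.9 - 116.106| = 1.2060
|59.74 - 60.243| = 0.5030
hysteresis = max(diffs) = 1.2060

1.2060


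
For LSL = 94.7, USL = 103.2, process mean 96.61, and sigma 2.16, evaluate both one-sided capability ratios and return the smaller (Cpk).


Cpu = (USL - mean) / (3*sigma) = (103.2 - 96.61) / (3*2.16) = 1.0170
Cpl = (mean - LSL) / (3*sigma) = (96.61 - 94.7) / (3*2.16) = 0.2948
Cpk = min(Cpu, Cpl) = 0.2948

0.2948


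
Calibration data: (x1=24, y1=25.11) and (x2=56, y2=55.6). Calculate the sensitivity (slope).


slope = (y2 - y1) / (x2 - x1)
= (55.6 - 25.11) / (56 - 24)
= 30.4900 / 32
= 0.9528

0.9528


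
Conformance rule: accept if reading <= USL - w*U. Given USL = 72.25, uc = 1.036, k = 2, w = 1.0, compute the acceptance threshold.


U = k * uc = 2 * 1.036 = 2.072
guard band g = w * U = 1.0 * 2.072 = 2.072
AL = USL - g = 72.25 - 2.072
AL = 70.1780

70.1780


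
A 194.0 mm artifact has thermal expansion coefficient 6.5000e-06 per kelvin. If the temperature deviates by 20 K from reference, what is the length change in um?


dL = L * alpha * dT
= 194.0 * 6.5000e-06 * 20
= 0.0252200 mm
dL_um = 0.0252200 * 1000 = 25.2200 um

25.2200


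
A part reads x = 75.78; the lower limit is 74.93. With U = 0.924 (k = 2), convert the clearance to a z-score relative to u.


u = U / k = 0.924 / 2 = 0.462
margin = |LSL - x| = |74.93 - 75.78| = 0.85
z = margin / u = 0.85 / 0.462
z = 1.8398

1.8398


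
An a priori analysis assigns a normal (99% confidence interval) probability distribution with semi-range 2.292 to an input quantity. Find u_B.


u_B = half_width / 2.576
u_B = 2.292 / 2.576
u_B = 0.8898

0.8898


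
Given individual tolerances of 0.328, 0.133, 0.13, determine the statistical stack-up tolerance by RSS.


RSS = sqrt(0.328^2 + 0.133^2 + 0.13^2)
= sqrt(0.142173)
= 0.3771

0.3771


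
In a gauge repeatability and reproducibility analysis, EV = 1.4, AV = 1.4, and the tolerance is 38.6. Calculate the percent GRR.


GRR = sqrt(EV^2 + AV^2) = sqrt(1.4^2 + 1.4^2) = 1.979899
%GRR = GRR / tol * 100 = 1.979899 / 38.6 * 100
%GRR = 5.1293

5.1293


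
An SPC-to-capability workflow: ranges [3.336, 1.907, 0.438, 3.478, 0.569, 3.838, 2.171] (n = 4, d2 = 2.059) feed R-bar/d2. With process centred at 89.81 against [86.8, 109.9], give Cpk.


R_bar = (3.336 + 1.907 + 0.438 + 3.478 + 0.569 + 3.838 + 2.171) / 7 = 2.2481429
sigma = R_bar / d2 = 2.2481429 / 2.059 = 1.0918615
Cp = (USL - LSL)/(6*sigma) = (109.9 - 86.8)/(6*1.0918615) = 3.5261
Cpu = (109.9 - 89.81)/(3*1.0918615) = 6.1333
Cpl = (89.81 - 86.8)/(3*1.0918615) = 0.9189
Cpk = min(Cpu, Cpl) = 0.9189

0.9189


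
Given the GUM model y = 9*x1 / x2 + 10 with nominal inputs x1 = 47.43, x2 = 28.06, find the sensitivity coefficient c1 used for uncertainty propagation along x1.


y = 9*x1 / x2 + 10
dy/dx1 = 9/x2
Evaluate at x2 = 28.06: c1 = 9 / 28.06
c1 = 0.3207

0.3207


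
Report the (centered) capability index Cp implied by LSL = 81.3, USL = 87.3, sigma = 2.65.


Cp = (USL - LSL) / (6 * sigma)
= (87.3 - 81.3) / (6 * 2.65)
= 6.0000 / 15.9000
= 0.3774

0.3774


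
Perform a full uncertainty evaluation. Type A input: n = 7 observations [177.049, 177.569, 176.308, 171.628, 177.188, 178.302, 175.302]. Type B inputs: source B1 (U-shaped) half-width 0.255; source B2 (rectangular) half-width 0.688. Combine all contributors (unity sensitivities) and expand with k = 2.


mean = (177.049 + 177.569 + 176.308 + 171.628 + 177.188 + 178.302 + 175.302) / 7 = 176.1922857
s = sqrt(sum((x - mean)^2)/(n-1)) = 2.225247
u_A = s / sqrt(n) = 2.225247 / sqrt(7) = 0.84106431
u_B1 = 0.255 / sqrt(2) = 0.18031223
u_B2 = 0.688 / sqrt(3) = 0.39721699
uc = sqrt(0.84106431^2 + 0.18031223^2 + 0.39721699^2) = 0.94746135
U = k * uc = 2 * 0.94746135
U = 1.8949

1.8949


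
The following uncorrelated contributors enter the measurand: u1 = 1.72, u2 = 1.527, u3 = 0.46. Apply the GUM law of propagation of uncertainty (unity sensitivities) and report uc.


uc = sqrt(1.72^2 + 1.527^2 + 0.46^2)
uc = sqrt(5.501729)
uc = 2.3456

2.3456


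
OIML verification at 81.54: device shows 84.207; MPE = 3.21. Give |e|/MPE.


e = indication - reference = 84.207 - 81.54 = 2.6670
|e| = 2.6670
ratio = |e| / MPE = 2.6670 / 3.21
ratio = 0.8308

0.8308


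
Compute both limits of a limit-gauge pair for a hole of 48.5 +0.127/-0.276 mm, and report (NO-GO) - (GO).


GO = nominal - lower_tol (smallest hole = maximum material condition)
GO = 48.5 - 0.276 = 48.224
NO-GO = nominal + upper_tol (largest hole = least material condition)
NO-GO = 48.5 + 0.127 = 48.627
spread = NO-GO - GO = 48.627 - 48.224 = 0.4030

0.4030


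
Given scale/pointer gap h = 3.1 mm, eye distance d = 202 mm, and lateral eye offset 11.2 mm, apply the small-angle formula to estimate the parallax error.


error = h * offset / d
= 3.1 * 11.2 / 202
= 0.1719

0.1719


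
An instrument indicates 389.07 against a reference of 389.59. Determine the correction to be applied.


Correction = standard - reading
= 389.59 - 389.07
= 0.5200

0.5200


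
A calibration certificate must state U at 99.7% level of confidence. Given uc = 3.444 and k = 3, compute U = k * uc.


U = k * uc
U = 3 * 3.444
U = 10.3320

10.3320


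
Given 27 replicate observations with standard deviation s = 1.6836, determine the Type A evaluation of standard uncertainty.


u_A = s / sqrt(n)
u_A = 1.6836 / sqrt(27)
u_A = 1.6836 / 5.1961524
u_A = 0.3240

0.3240


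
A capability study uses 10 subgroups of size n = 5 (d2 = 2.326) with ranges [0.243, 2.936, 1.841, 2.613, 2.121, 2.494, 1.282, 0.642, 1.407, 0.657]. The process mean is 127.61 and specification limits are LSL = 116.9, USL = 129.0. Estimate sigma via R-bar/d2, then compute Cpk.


R_bar = (0.243 + 2.936 + 1.841 + 2.613 + 2.121 + 2.494 + 1.282 + 0.642 + 1.407 + 0.657) / 10 = 1.6236
sigma = R_bar / d2 = 1.6236 / 2.326 = 0.69802236
Cp = (USL - LSL)/(6*sigma) = (129.0 - 116.9)/(6*0.69802236) = 2.8891
Cpu = (129.0 - 127.61)/(3*0.69802236) = 0.6638
Cpl = (127.61 - 116.9)/(3*0.69802236) = 5.1144
Cpk = min(Cpu, Cpl) = 0.6638

0.6638


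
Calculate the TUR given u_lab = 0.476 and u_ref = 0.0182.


TUR = u_lab / u_ref
= 0.476 / 0.0182
= 26.1538

26.1538


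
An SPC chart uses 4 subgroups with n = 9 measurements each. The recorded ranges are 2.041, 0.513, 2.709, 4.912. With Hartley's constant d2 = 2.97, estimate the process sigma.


R_bar = (2.041 + 0.513 + 2.709 + 4.912) / 4
R_bar = 10.175 / 4 = 2.54375
sigma_hat = R_bar / d2 = 2.54375 / 2.97 = 0.8565

0.8565


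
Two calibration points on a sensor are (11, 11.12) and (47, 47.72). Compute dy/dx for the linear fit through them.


slope = (y2 - y1) / (x2 - x1)
= (47.72 - 11.12) / (47 - 11)
= 36.6000 / 36
= 1.0167

1.0167


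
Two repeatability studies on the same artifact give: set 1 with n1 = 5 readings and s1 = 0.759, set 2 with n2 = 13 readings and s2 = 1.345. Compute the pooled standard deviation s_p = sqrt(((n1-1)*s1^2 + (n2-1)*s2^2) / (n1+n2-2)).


s_p = sqrt(((n1-1)*s1^2 + (n2-1)*s2^2) / (n1+n2-2))
numerator = (5-1)*0.759^2 + (13-1)*1.345^2 = 2.304324 + 21.7083 = 24.012624
denominator = 5 + 13 - 2 = 16
s_p^2 = 24.012624 / 16 = 1.500789
s_p = sqrt(1.500789) = 1.2251

1.2251


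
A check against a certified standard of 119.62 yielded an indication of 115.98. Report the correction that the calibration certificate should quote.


Correction = standard - reading
= 119.62 - 115.98
= 3.6400

3.6400


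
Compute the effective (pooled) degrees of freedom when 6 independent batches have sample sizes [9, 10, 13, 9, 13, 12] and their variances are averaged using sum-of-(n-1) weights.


nu = sum_i (n_i - 1)
nu = ((9 - 1) + (10 - 1) + (13 - 1) + (9 - 1) + (13 - 1) + (12 - 1))
nu = 8 + 9 + 12 + 8 + 12 + 11
nu = 60

60


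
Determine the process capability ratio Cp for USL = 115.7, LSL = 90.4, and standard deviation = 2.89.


Cp = (USL - LSL) / (6 * sigma)
= (115.7 - 90.4) / (6 * 2.89)
= 25.3000 / 17.3400
= 1.4591

1.4591


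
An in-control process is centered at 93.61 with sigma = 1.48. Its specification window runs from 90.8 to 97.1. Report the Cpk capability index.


Cpu = (USL - mean) / (3*sigma) = (97.1 - 93.61) / (3*1.48) = 0.7860
Cpl = (mean - LSL) / (3*sigma) = (93.61 - 90.8) / (3*1.48) = 0.6329
Cpk = min(Cpu, Cpl) = 0.6329

0.6329


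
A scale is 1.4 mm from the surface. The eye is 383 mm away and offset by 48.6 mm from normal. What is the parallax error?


error = h * offset / d
= 1.4 * 48.6 / 383
= 0.1777

0.1777


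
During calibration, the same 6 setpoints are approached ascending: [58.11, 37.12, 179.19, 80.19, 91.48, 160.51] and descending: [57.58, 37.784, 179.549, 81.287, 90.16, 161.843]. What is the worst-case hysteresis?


|58.11 - 57.58| = 0.5300
|37.12 - 37.784| = 0.6640
|179.19 - 179.549| = 0.3590
|80.19 - 81.287| = 1.0970
|91.48 - 90.16| = 1.3200
|160.51 - 161.843| = 1.3330
hysteresis = max(diffs) = 1.3330

1.3330


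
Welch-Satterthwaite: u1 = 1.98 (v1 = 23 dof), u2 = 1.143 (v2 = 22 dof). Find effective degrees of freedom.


uc = sqrt(u1^2 + u2^2) = sqrt(1.98^2 + 1.143^2) = 2.2862303
v_eff = uc^4 / (u1^4/v1 + u2^4/v2)
= 2.2862303^4 / (1.98^4/23 + 1.143^4/22)
= 27.31995 / 0.74582293
v_eff = 36.6306

36.6306


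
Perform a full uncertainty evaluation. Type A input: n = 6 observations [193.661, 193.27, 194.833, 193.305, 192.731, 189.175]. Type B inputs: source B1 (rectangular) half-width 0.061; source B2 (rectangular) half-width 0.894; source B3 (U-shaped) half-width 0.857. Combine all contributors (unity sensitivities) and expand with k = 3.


mean = (193.661 + 193.27 + 194.833 + 193.305 + 192.731 + 189.175) / 6 = 192.8291667
s = sqrt(sum((x - mean)^2)/(n-1)) = 1.9230505
u_A = s / sqrt(n) = 1.9230505 / sqrt(6) = 0.78508208
u_B1 = 0.061 / sqrt(3) = 0.035218366
u_B2 = 0.894 / sqrt(3) = 0.51615114
u_B3 = 0.857 / sqrt(2) = 0.60599051
uc = sqrt(0.78508208^2 + 0.035218366^2 + 0.51615114^2 + 0.60599051^2) = 1.1185842
U = k * uc = 3 * 1.1185842
U = 3.3558

3.3558


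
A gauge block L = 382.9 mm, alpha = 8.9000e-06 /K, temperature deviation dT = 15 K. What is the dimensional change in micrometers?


dL = L * alpha * dT
= 382.9 * 8.9000e-06 * 15
= 0.0511171 mm
dL_um = 0.0511171 * 1000 = 51.1171 um

51.1171


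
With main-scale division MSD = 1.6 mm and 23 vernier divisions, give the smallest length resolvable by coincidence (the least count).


LC = MSD / n_div
= 1.6 / 23
= 0.0696

0.0696


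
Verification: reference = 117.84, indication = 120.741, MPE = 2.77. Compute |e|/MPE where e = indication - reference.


e = indication - reference = 120.741 - 117.84 = 2.9010
|e| = 2.9010
ratio = |e| / MPE = 2.9010 / 2.77
ratio = 1.0473

1.0473


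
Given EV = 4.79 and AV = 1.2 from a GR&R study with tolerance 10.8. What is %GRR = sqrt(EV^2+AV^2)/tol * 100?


GRR = sqrt(EV^2 + AV^2) = sqrt(4.79^2 + 1.2^2) = 4.9380259
%GRR = GRR / tol * 100 = 4.9380259 / 10.8 * 100
%GRR = 45.7225

45.7225


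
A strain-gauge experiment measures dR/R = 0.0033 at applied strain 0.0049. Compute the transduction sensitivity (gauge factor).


GF = (dR/R) / epsilon
= 0.0033 / 0.0049
= 0.6735

0.6735


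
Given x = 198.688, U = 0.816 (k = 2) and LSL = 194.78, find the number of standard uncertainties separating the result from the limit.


u = U / k = 0.816 / 2 = 0.408
margin = |LSL - x| = |194.78 - 198.688| = 3.908
z = margin / u = 3.908 / 0.408
z = 9.5784

9.5784


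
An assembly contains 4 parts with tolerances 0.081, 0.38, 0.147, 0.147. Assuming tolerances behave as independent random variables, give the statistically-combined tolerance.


RSS = sqrt(0.081^2 + 0.38^2 + 0.147^2 + 0.147^2)
= sqrt(0.194179)
= 0.4407

0.4407


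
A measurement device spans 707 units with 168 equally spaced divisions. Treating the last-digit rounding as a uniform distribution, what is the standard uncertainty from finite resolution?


resolution = range / divisions
resolution = 707 / 168 = 4.2083333
u_res = resolution / (2*sqrt(3))
u_res = 4.2083333 / 3.4641016
u_res = 1.2148

1.2148


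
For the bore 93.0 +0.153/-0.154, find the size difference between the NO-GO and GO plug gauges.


GO = nominal - lower_tol (smallest hole = maximum material condition)
GO = 93.0 - 0.154 = 92.846
NO-GO = nominal + upper_tol (largest hole = least material condition)
NO-GO = 93.0 + 0.153 = 93.153
spread = NO-GO - GO = 93.153 - 92.846 = 0.3070

0.3070


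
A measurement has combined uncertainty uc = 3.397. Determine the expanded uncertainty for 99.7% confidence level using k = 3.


U = k * uc
U = 3 * 3.397
U = 10.1910

10.1910


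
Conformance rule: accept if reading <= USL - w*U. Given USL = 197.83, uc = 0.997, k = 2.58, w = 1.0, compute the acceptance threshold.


U = k * uc = 2.58 * 0.997 = 2.57226
guard band g = w * U = 1.0 * 2.57226 = 2.57226
AL = USL - g = 197.83 - 2.57226
AL = 195.2577

195.2577


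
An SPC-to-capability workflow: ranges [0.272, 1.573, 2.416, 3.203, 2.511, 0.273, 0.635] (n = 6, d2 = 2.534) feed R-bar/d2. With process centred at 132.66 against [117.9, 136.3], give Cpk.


R_bar = (0.272 + 1.573 + 2.416 + 3.203 + 2.511 + 0.273 + 0.635) / 7 = 1.5547143
sigma = R_bar / d2 = 1.5547143 / 2.534 = 0.61354155
Cp = (USL - LSL)/(6*sigma) = (136.3 - 117.9)/(6*0.61354155) = 4.9983
Cpu = (136.3 - 132.66)/(3*0.61354155) = 1.9776
Cpl = (132.66 - 117.9)/(3*0.61354155) = 8.0190
Cpk = min(Cpu, Cpl) = 1.9776

1.9776


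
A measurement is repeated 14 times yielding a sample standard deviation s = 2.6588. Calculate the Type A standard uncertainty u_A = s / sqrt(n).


u_A = s / sqrt(n)
u_A = 2.6588 / sqrt(14)
u_A = 2.6588 / 3.7416574
u_A = 0.7106

0.7106


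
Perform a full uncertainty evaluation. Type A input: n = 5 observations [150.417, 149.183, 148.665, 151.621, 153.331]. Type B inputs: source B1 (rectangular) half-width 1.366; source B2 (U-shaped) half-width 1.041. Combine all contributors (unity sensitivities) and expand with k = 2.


mean = (150.417 + 149.183 + 148.665 + 151.621 + 153.331) / 5 = 150.6434
s = sqrt(sum((x - mean)^2)/(n-1)) = 1.889245
u_A = s / sqrt(n) = 1.889245 / sqrt(5) = 0.84489605
u_B1 = 1.366 / sqrt(3) = 0.78866047
u_B2 = 1.041 / sqrt(2) = 0.73609816
uc = sqrt(0.84489605^2 + 0.78866047^2 + 0.73609816^2) = 1.3702829
U = k * uc = 2 * 1.3702829
U = 2.7406

2.7406


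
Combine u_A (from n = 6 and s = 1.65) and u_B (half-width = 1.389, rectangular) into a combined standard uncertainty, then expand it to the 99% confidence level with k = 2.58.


u_A = s / sqrt(n) = 1.65 / sqrt(6) = 0.67360968
u_B = half_width / sqrt(3) = 1.389 / sqrt(3) = 0.80193952
uc = sqrt(u_A^2 + u_B^2) = sqrt(0.67360968^2 + 0.80193952^2) = 1.0473094
U = k * uc = 2.58 * 1.0473094
U = 2.7021

2.7021


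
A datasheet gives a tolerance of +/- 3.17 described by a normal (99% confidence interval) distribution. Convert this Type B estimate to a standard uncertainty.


u_B = half_width / 2.576
u_B = 3.17 / 2.576
u_B = 1.2306

1.2306


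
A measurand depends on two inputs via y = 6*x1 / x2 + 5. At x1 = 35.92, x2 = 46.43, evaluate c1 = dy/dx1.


y = 6*x1 / x2 + 5
dy/dx1 = 6/x2
Evaluate at x2 = 46.43: c1 = 6 / 46.43
c1 = 0.1292

0.1292


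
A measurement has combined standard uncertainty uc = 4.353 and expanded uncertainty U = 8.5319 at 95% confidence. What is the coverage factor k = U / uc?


k = U / uc
k = 8.5319 / 4.353
k = 1.96

1.96


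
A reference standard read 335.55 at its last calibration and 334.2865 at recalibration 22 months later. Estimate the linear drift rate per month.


rate = (v2 - v1) / months
= (334.2865 - 335.55) / 22
= -1.2635 / 22
= -0.0574

-0.0574


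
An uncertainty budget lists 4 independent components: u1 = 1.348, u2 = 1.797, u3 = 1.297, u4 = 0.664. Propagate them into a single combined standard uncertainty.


uc = sqrt(1.348^2 + 1.797^2 + 1.297^2 + 0.664^2)
uc = sqrt(7.169418)
uc = 2.6776

2.6776


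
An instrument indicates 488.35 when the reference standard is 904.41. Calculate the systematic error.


Systematic error = measured - true
= 488.35 - 904.41
= -416.0600

-416.0600


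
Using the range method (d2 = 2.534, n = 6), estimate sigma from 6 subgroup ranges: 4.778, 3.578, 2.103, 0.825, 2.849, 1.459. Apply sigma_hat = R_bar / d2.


R_bar = (4.778 + 3.578 + 2.103 + 0.825 + 2.849 + 1.459) / 6
R_bar = 15.592 / 6 = 2.5986667
sigma_hat = R_bar / d2 = 2.5986667 / 2.534 = 1.0255

1.0255


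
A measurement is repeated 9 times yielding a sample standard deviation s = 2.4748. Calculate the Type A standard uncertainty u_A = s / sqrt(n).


u_A = s / sqrt(n)
u_A = 2.4748 / sqrt(9)
u_A = 2.4748 / 3
u_A = 0.8249

0.8249


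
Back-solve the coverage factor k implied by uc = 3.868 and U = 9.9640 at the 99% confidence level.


k = U / uc
k = 9.9640 / 3.868
k = 2.576

2.576


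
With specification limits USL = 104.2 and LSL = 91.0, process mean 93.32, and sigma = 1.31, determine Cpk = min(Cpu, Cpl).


Cpu = (USL - mean) / (3*sigma) = (104.2 - 93.32) / (3*1.31) = 2.7684
Cpl = (mean - LSL) / (3*sigma) = (93.32 - 91.0) / (3*1.31) = 0.5903
Cpk = min(Cpu, Cpl) = 0.5903

0.5903


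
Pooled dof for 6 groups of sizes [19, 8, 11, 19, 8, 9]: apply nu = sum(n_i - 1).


nu = sum_i (n_i - 1)
nu = ((19 - 1) + (8 - 1) + (11 - 1) + (19 - 1) + (8 - 1) + (9 - 1))
nu = 18 + 7 + 10 + 18 + 7 + 8
nu = 68

68


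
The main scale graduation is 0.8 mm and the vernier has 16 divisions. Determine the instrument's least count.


LC = MSD / n_div
= 0.8 / 16
= 0.0500

0.0500


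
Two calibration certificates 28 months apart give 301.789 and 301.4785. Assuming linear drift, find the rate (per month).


rate = (v2 - v1) / months
= (301.4785 - 301.789) / 28
= -0.3105 / 28
= -0.0111

-0.0111


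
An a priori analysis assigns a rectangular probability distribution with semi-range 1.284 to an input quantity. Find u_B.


u_B = half_width / sqrt(3)
u_B = 1.284 / 1.7320508
u_B = 0.7413

0.7413


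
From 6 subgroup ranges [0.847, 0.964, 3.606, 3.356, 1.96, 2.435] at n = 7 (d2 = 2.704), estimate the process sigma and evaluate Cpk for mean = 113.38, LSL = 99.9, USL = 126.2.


R_bar = (0.847 + 0.964 + 3.606 + 3.356 + 1.96 + 2.435) / 6 = 2.1946667
sigma = R_bar / d2 = 2.1946667 / 2.704 = 0.81163709
Cp = (USL - LSL)/(6*sigma) = (126.2 - 99.9)/(6*0.81163709) = 5.4006
Cpu = (126.2 - 113.38)/(3*0.81163709) = 5.2651
Cpl = (113.38 - 99.9)/(3*0.81163709) = 5.5361
Cpk = min(Cpu, Cpl) = 5.2651

5.2651


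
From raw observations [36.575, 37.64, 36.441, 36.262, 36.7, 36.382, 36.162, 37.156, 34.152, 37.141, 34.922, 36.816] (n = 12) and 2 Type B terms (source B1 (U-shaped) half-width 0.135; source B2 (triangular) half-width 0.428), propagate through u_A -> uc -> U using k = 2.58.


mean = (36.575 + 37.64 + 36.441 + 36.262 + 36.7 + 36.382 + 36.162 + 37.156 + 34.152 + 37.141 + 34.922 + 36.816) / 12 = 36.36241667
s = sqrt(sum((x - mean)^2)/(n-1)) = 0.96533691
u_A = s / sqrt(n) = 0.96533691 / sqrt(12) = 0.27866876
u_B1 = 0.135 / sqrt(2) = 0.095459415
u_B2 = 0.428 / sqrt(6) = 0.17473027
uc = sqrt(0.27866876^2 + 0.095459415^2 + 0.17473027^2) = 0.34249007
U = k * uc = 2.58 * 0.34249007
U = 0.8836

0.8836


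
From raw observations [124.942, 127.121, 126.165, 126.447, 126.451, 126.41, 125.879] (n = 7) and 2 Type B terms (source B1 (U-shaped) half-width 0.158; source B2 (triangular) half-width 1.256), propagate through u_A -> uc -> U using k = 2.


mean = (124.942 + 127.121 + 126.165 + 126.447 + 126.451 + 126.41 + 125.879) / 7 = 126.2021429
s = sqrt(sum((x - mean)^2)/(n-1)) = 0.67121145
u_A = s / sqrt(n) = 0.67121145 / sqrt(7) = 0.25369408
u_B1 = 0.158 / sqrt(2) = 0.11172287
u_B2 = 1.256 / sqrt(6) = 0.51275985
uc = sqrt(0.25369408^2 + 0.11172287^2 + 0.51275985^2) = 0.58289394
U = k * uc = 2 * 0.58289394
U = 1.1658

1.1658


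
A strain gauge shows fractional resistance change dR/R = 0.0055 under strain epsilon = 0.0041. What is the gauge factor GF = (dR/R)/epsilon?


GF = (dR/R) / epsilon
= 0.0055 / 0.0041
= 1.3415

1.3415


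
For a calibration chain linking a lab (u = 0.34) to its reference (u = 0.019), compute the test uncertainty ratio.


TUR = u_lab / u_ref
= 0.34 / 0.019
= 17.8947

17.8947


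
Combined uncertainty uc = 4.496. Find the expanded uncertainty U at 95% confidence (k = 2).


U = k * uc
U = 2 * 4.496
U = 8.9920

8.9920


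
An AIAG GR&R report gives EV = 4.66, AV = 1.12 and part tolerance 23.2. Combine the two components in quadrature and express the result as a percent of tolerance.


GRR = sqrt(EV^2 + AV^2) = sqrt(4.66^2 + 1.12^2) = 4.7927028
%GRR = GRR / tol * 100 = 4.7927028 / 23.2 * 100
%GRR = 20.6582

20.6582


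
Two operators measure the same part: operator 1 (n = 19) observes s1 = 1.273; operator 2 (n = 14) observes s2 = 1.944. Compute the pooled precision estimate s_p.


s_p = sqrt(((n1-1)*s1^2 + (n2-1)*s2^2) / (n1+n2-2))
numerator = (19-1)*1.273^2 + (14-1)*1.944^2 = 29.169522 + 49.128768 = 78.29829
denominator = 19 + 14 - 2 = 31
s_p^2 = 78.29829 / 31 = 2.5257513
s_p = sqrt(2.5257513) = 1.5893

1.5893


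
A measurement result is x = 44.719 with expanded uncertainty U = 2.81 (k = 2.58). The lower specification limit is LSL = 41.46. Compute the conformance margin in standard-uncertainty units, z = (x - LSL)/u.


u = U / k = 2.81 / 2.58 = 1.0891473
margin = |LSL - x| = |41.46 - 44.719| = 3.259
z = margin / u = 3.259 / 1.0891473
z = 2.9922

2.9922


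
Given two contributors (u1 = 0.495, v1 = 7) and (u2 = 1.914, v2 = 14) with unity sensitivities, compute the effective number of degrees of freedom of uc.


uc = sqrt(u1^2 + u2^2) = sqrt(0.495^2 + 1.914^2) = 1.9769727
v_eff = uc^4 / (u1^4/v1 + u2^4/v2)
= 1.9769727^4 / (0.495^4/7 + 1.914^4/14)
= 15.275755 / 0.96718177
v_eff = 15.7941

15.7941


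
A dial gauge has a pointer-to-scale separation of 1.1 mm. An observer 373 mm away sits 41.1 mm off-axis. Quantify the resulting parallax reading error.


error = h * offset / d
= 1.1 * 41.1 / 373
= 0.1212

0.1212


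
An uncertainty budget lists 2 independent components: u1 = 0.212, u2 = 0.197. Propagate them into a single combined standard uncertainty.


uc = sqrt(0.212^2 + 0.197^2)
uc = sqrt(0.083753)
uc = 0.2894

0.2894


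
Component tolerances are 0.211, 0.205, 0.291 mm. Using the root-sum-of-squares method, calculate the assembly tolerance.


RSS = sqrt(0.211^2 + 0.205^2 + 0.291^2)
= sqrt(0.171227)
= 0.4138

0.4138


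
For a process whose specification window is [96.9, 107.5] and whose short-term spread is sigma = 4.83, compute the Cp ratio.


Cp = (USL - LSL) / (6 * sigma)
= (107.5 - 96.9) / (6 * 4.83)
= 10.6000 / 28.9800
= 0.3658

0.3658


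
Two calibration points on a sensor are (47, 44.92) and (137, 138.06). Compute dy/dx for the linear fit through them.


slope = (y2 - y1) / (x2 - x1)
= (138.06 - 44.92) / (137 - 47)
= 93.1400 / 90
= 1.0349

1.0349


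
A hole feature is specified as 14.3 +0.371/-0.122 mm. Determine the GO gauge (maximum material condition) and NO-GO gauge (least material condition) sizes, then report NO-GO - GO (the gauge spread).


GO = nominal - lower_tol (smallest hole = maximum material condition)
GO = 14.3 - 0.122 = 14.178
NO-GO = nominal + upper_tol (largest hole = least material condition)
NO-GO = 14.3 + 0.371 = 14.671
spread = NO-GO - GO = 14.671 - 14.178 = 0.4930

0.4930


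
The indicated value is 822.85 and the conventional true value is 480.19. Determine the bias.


Systematic error = measured - true
= 822.85 - 480.19
= 342.6600

342.6600


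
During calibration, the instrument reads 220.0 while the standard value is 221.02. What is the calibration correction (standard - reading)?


Correction = standard - reading
= 221.02 - 220.0
= 1.0200

1.0200


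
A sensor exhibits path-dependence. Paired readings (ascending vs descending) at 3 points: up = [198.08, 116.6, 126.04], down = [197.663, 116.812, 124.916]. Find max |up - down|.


|198.08 - 197.663| = 0.4170
|116.6 - 116.812| = 0.2120
|126.04 - 124.916| = 1.1240
hysteresis = max(diffs) = 1.1240

1.1240


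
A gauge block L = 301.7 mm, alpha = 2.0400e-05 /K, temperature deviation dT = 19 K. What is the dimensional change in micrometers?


dL = L * alpha * dT
= 301.7 * 2.0400e-05 * 19
= 0.1169389 mm
dL_um = 0.1169389 * 1000 = 116.9389 um

116.9389


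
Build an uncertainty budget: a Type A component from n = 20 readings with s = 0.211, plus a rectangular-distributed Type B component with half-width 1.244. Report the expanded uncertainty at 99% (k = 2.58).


u_A = s / sqrt(n) = 0.211 / sqrt(20) = 0.047181034
u_B = half_width / sqrt(3) = 1.244 / sqrt(3) = 0.71822373
uc = sqrt(u_A^2 + u_B^2) = sqrt(0.047181034^2 + 0.71822373^2) = 0.71977175
U = k * uc = 2.58 * 0.71977175
U = 1.8570

1.8570
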